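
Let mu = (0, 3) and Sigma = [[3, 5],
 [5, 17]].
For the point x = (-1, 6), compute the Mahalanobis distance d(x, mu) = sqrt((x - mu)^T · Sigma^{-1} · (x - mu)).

Step 1 — centre the observation: (x - mu) = (-1, 3).

Step 2 — invert Sigma. det(Sigma) = 3·17 - (5)² = 26.
  Sigma^{-1} = (1/det) · [[d, -b], [-b, a]] = [[0.6538, -0.1923],
 [-0.1923, 0.1154]].

Step 3 — form the quadratic (x - mu)^T · Sigma^{-1} · (x - mu):
  Sigma^{-1} · (x - mu) = (-1.2308, 0.5385).
  (x - mu)^T · [Sigma^{-1} · (x - mu)] = (-1)·(-1.2308) + (3)·(0.5385) = 2.8462.

Step 4 — take square root: d = √(2.8462) ≈ 1.6871.

d(x, mu) = √(2.8462) ≈ 1.6871


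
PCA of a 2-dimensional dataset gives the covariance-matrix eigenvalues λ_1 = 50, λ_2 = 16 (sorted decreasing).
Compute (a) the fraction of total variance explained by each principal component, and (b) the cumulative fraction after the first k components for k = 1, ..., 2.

Step 1 — total variance = trace(Sigma) = Σ λ_i = 50 + 16 = 66.

Step 2 — fraction explained by component i = λ_i / Σ λ:
  PC1: 50/66 = 0.7576
  PC2: 16/66 = 0.2424

Step 3 — cumulative fraction after k components = (λ_1 + ... + λ_k) / Σ λ:
  k = 1: 50/66 = 0.7576
  k = 2: (50 + 16)/66 = 66/66 = 1

Summary (fraction, with percent):

explained: PC1 0.7576 (75.76%), PC2 0.2424 (24.24%);  cumulative: 0.7576, 1


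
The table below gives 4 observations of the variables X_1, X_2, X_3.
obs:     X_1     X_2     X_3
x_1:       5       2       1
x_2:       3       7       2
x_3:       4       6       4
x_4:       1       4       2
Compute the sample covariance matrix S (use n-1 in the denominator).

Step 1 — column means:
  mean(X_1) = (5 + 3 + 4 + 1) / 4 = 13/4 = 3.25
  mean(X_2) = (2 + 7 + 6 + 4) / 4 = 19/4 = 4.75
  mean(X_3) = (1 + 2 + 4 + 2) / 4 = 9/4 = 2.25

Step 2 — sample covariance S[i,j] = (1/(n-1)) · Σ_k (x_{k,i} - mean_i) · (x_{k,j} - mean_j), with n-1 = 3.
  S[X_1,X_1] = ((1.75)·(1.75) + (-0.25)·(-0.25) + (0.75)·(0.75) + (-2.25)·(-2.25)) / 3 = 8.75/3 = 2.9167
  S[X_1,X_2] = ((1.75)·(-2.75) + (-0.25)·(2.25) + (0.75)·(1.25) + (-2.25)·(-0.75)) / 3 = -2.75/3 = -0.9167
  S[X_1,X_3] = ((1.75)·(-1.25) + (-0.25)·(-0.25) + (0.75)·(1.75) + (-2.25)·(-0.25)) / 3 = -0.25/3 = -0.0833
  S[X_2,X_2] = ((-2.75)·(-2.75) + (2.25)·(2.25) + (1.25)·(1.25) + (-0.75)·(-0.75)) / 3 = 14.75/3 = 4.9167
  S[X_2,X_3] = ((-2.75)·(-1.25) + (2.25)·(-0.25) + (1.25)·(1.75) + (-0.75)·(-0.25)) / 3 = 5.25/3 = 1.75
  S[X_3,X_3] = ((-1.25)·(-1.25) + (-0.25)·(-0.25) + (1.75)·(1.75) + (-0.25)·(-0.25)) / 3 = 4.75/3 = 1.5833

S is symmetric (S[j,i] = S[i,j]). Assembling:

S = [[2.9167, -0.9167, -0.0833],
 [-0.9167, 4.9167, 1.75],
 [-0.0833, 1.75, 1.5833]]


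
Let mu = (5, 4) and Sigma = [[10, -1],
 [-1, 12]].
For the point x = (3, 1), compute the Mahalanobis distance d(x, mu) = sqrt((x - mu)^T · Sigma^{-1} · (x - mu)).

Step 1 — centre the observation: (x - mu) = (-2, -3).

Step 2 — invert Sigma. det(Sigma) = 10·12 - (-1)² = 119.
  Sigma^{-1} = (1/det) · [[d, -b], [-b, a]] = [[0.1008, 0.0084],
 [0.0084, 0.084]].

Step 3 — form the quadratic (x - mu)^T · Sigma^{-1} · (x - mu):
  Sigma^{-1} · (x - mu) = (-0.2269, -0.2689).
  (x - mu)^T · [Sigma^{-1} · (x - mu)] = (-2)·(-0.2269) + (-3)·(-0.2689) = 1.2605.

Step 4 — take square root: d = √(1.2605) ≈ 1.1227.

d(x, mu) = √(1.2605) ≈ 1.1227


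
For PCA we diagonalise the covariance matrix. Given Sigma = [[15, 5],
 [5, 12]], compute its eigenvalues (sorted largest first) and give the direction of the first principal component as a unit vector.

Step 1 — characteristic polynomial of 2×2 Sigma:
  det(Sigma - λI) = λ² - trace · λ + det = 0.
  trace = 15 + 12 = 27, det = 15·12 - (5)² = 155.
Step 2 — discriminant:
  Δ = trace² - 4·det = 729 - 620 = 109.
Step 3 — eigenvalues:
  λ = (trace ± √Δ)/2 = (27 ± 10.4403)/2,
  λ_1 = 18.7202,  λ_2 = 8.2798.

Step 4 — unit eigenvector for λ_1: solve (Sigma - λ_1 I)v = 0. First row:
  (15 - 18.7202)·v_x + (5)·v_y = 0, i.e. (-3.7202)·v_x + (5)·v_y = 0,
  so v ∝ (b, λ_1 - a) = (5, 3.7202) = u.
  ||u|| = √((5)² + (3.7202)²) = √(38.8395) ≈ 6.2321,
  v_1 = u/||u|| ≈ (0.8023, 0.5969) (||v_1|| = 1).

λ_1 = 18.7202,  λ_2 = 8.2798;  v_1 ≈ (0.8023, 0.5969)


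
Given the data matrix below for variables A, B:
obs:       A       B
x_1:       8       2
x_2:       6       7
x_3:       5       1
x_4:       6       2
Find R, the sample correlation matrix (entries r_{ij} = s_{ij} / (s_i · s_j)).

Step 1 — column means:
  mean(A) = (8 + 6 + 5 + 6) / 4 = 25/4 = 6.25
  mean(B) = (2 + 7 + 1 + 2) / 4 = 12/4 = 3

Step 2 — sample variances and covariances s[i,j] = (1/(n-1)) · Σ_k (x_{k,i} - mean_i) · (x_{k,j} - mean_j), with n-1 = 3:
  s[A,A] = ((1.75)·(1.75) + (-0.25)·(-0.25) + (-1.25)·(-1.25) + (-0.25)·(-0.25)) / 3 = 4.75/3 = 1.5833
  s[A,B] = ((1.75)·(-1) + (-0.25)·(4) + (-1.25)·(-2) + (-0.25)·(-1)) / 3 = 0/3 = 0
  s[B,B] = ((-1)·(-1) + (4)·(4) + (-2)·(-2) + (-1)·(-1)) / 3 = 22/3 = 7.3333
  Sample standard deviations s_i = √(s[i,i]):
  s(A) = √(1.5833) = 1.2583
  s(B) = √(7.3333) = 2.708

Step 3 — r_{ij} = s_{ij} / (s_i · s_j):
  r[A,A] = 1 (diagonal).
  r[A,B] = 0 / (1.2583 · 2.708) = 0 / 3.4075 = 0
  r[B,B] = 1 (diagonal).

R is symmetric with unit diagonal. Assembling:

R = [[1, 0],
 [0, 1]]


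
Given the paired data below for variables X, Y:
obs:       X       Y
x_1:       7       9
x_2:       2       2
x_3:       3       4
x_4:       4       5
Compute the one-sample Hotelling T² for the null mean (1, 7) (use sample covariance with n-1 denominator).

Step 1 — sample mean vector:
  mean(X) = (7 + 2 + 3 + 4) / 4 = 16/4 = 4
  mean(Y) = (9 + 2 + 4 + 5) / 4 = 20/4 = 5
  x̄ = (4, 5),  deviation x̄ - mu_0 = (4, 5) - (1, 7) = (3, -2).

Step 2 — sample covariance matrix, S[i,j] = (1/(n-1)) · Σ_k (x_{k,i} - mean_i) · (x_{k,j} - mean_j), divisor n-1 = 3:
  S[X,X] = ((3)·(3) + (-2)·(-2) + (-1)·(-1) + (0)·(0)) / 3 = 14/3 = 4.6667
  S[X,Y] = ((3)·(4) + (-2)·(-3) + (-1)·(-1) + (0)·(0)) / 3 = 19/3 = 6.3333
  S[Y,Y] = ((4)·(4) + (-3)·(-3) + (-1)·(-1) + (0)·(0)) / 3 = 26/3 = 8.6667
  S = [[4.6667, 6.3333],
 [6.3333, 8.6667]].

Step 3 — invert S. det(S) = 4.6667·8.6667 - (6.3333)² = 0.3333.
  S^{-1} = (1/det) · [[d, -b], [-b, a]] = [[26, -19],
 [-19, 14]].

Step 4 — quadratic form (x̄ - mu_0)^T · S^{-1} · (x̄ - mu_0):
  S^{-1} · (x̄ - mu_0) = (116, -85),
  (x̄ - mu_0)^T · [...] = (3)·(116) + (-2)·(-85) = 518.

Step 5 — scale by n: T² = 4 · 518 = 2072.

T² ≈ 2072


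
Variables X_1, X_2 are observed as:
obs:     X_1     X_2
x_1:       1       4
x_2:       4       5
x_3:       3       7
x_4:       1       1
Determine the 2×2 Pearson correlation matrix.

Step 1 — column means:
  mean(X_1) = (1 + 4 + 3 + 1) / 4 = 9/4 = 2.25
  mean(X_2) = (4 + 5 + 7 + 1) / 4 = 17/4 = 4.25

Step 2 — sample variances and covariances s[i,j] = (1/(n-1)) · Σ_k (x_{k,i} - mean_i) · (x_{k,j} - mean_j), with n-1 = 3:
  s[X_1,X_1] = ((-1.25)·(-1.25) + (1.75)·(1.75) + (0.75)·(0.75) + (-1.25)·(-1.25)) / 3 = 6.75/3 = 2.25
  s[X_1,X_2] = ((-1.25)·(-0.25) + (1.75)·(0.75) + (0.75)·(2.75) + (-1.25)·(-3.25)) / 3 = 7.75/3 = 2.5833
  s[X_2,X_2] = ((-0.25)·(-0.25) + (0.75)·(0.75) + (2.75)·(2.75) + (-3.25)·(-3.25)) / 3 = 18.75/3 = 6.25
  Sample standard deviations s_i = √(s[i,i]):
  s(X_1) = √(2.25) = 1.5
  s(X_2) = √(6.25) = 2.5

Step 3 — r_{ij} = s_{ij} / (s_i · s_j):
  r[X_1,X_1] = 1 (diagonal).
  r[X_1,X_2] = 2.5833 / (1.5 · 2.5) = 2.5833 / 3.75 = 0.6889
  r[X_2,X_2] = 1 (diagonal).

R is symmetric with unit diagonal. Assembling:

R = [[1, 0.6889],
 [0.6889, 1]]


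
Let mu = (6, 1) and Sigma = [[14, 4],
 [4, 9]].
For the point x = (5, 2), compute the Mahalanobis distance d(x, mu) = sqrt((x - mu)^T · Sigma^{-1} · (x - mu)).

Step 1 — centre the observation: (x - mu) = (-1, 1).

Step 2 — invert Sigma. det(Sigma) = 14·9 - (4)² = 110.
  Sigma^{-1} = (1/det) · [[d, -b], [-b, a]] = [[0.0818, -0.0364],
 [-0.0364, 0.1273]].

Step 3 — form the quadratic (x - mu)^T · Sigma^{-1} · (x - mu):
  Sigma^{-1} · (x - mu) = (-0.1182, 0.1636).
  (x - mu)^T · [Sigma^{-1} · (x - mu)] = (-1)·(-0.1182) + (1)·(0.1636) = 0.2818.

Step 4 — take square root: d = √(0.2818) ≈ 0.5309.

d(x, mu) = √(0.2818) ≈ 0.5309


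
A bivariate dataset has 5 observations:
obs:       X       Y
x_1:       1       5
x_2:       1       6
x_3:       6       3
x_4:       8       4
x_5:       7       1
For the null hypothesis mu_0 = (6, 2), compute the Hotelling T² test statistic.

Step 1 — sample mean vector:
  mean(X) = (1 + 1 + 6 + 8 + 7) / 5 = 23/5 = 4.6
  mean(Y) = (5 + 6 + 3 + 4 + 1) / 5 = 19/5 = 3.8
  x̄ = (4.6, 3.8),  deviation x̄ - mu_0 = (4.6, 3.8) - (6, 2) = (-1.4, 1.8).

Step 2 — sample covariance matrix, S[i,j] = (1/(n-1)) · Σ_k (x_{k,i} - mean_i) · (x_{k,j} - mean_j), divisor n-1 = 4:
  S[X,X] = ((-3.6)·(-3.6) + (-3.6)·(-3.6) + (1.4)·(1.4) + (3.4)·(3.4) + (2.4)·(2.4)) / 4 = 45.2/4 = 11.3
  S[X,Y] = ((-3.6)·(1.2) + (-3.6)·(2.2) + (1.4)·(-0.8) + (3.4)·(0.2) + (2.4)·(-2.8)) / 4 = -19.4/4 = -4.85
  S[Y,Y] = ((1.2)·(1.2) + (2.2)·(2.2) + (-0.8)·(-0.8) + (0.2)·(0.2) + (-2.8)·(-2.8)) / 4 = 14.8/4 = 3.7
  S = [[11.3, -4.85],
 [-4.85, 3.7]].

Step 3 — invert S. det(S) = 11.3·3.7 - (-4.85)² = 18.2875.
  S^{-1} = (1/det) · [[d, -b], [-b, a]] = [[0.2023, 0.2652],
 [0.2652, 0.6179]].

Step 4 — quadratic form (x̄ - mu_0)^T · S^{-1} · (x̄ - mu_0):
  S^{-1} · (x̄ - mu_0) = (0.1941, 0.7409),
  (x̄ - mu_0)^T · [...] = (-1.4)·(0.1941) + (1.8)·(0.7409) = 1.0619.

Step 5 — scale by n: T² = 5 · 1.0619 = 5.3096.

T² ≈ 5.3096


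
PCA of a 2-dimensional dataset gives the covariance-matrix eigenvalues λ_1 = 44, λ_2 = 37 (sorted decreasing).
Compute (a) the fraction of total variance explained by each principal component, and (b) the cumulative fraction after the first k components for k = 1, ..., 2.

Step 1 — total variance = trace(Sigma) = Σ λ_i = 44 + 37 = 81.

Step 2 — fraction explained by component i = λ_i / Σ λ:
  PC1: 44/81 = 0.5432
  PC2: 37/81 = 0.4568

Step 3 — cumulative fraction after k components = (λ_1 + ... + λ_k) / Σ λ:
  k = 1: 44/81 = 0.5432
  k = 2: (44 + 37)/81 = 81/81 = 1

Summary (fraction, with percent):

explained: PC1 0.5432 (54.32%), PC2 0.4568 (45.68%);  cumulative: 0.5432, 1


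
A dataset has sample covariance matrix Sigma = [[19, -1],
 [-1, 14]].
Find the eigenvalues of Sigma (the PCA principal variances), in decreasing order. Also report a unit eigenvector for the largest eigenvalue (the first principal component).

Step 1 — characteristic polynomial of 2×2 Sigma:
  det(Sigma - λI) = λ² - trace · λ + det = 0.
  trace = 19 + 14 = 33, det = 19·14 - (-1)² = 265.
Step 2 — discriminant:
  Δ = trace² - 4·det = 1089 - 1060 = 29.
Step 3 — eigenvalues:
  λ = (trace ± √Δ)/2 = (33 ± 5.3852)/2,
  λ_1 = 19.1926,  λ_2 = 13.8074.

Step 4 — unit eigenvector for λ_1: solve (Sigma - λ_1 I)v = 0. First row:
  (19 - 19.1926)·v_x + (-1)·v_y = 0, i.e. (-0.1926)·v_x + (-1)·v_y = 0,
  so v ∝ (b, λ_1 - a) = (-1, 0.1926); multiply by -1 so the first entry is positive: u = (1, -0.1926).
  ||u|| = √((1)² + (-0.1926)²) = √(1.0371) ≈ 1.0184,
  v_1 = u/||u|| ≈ (0.982, -0.1891) (||v_1|| = 1).

λ_1 = 19.1926,  λ_2 = 13.8074;  v_1 ≈ (0.982, -0.1891)


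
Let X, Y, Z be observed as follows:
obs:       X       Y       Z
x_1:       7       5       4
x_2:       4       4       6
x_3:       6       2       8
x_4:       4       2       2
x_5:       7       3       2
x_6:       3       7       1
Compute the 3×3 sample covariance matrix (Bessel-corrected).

Step 1 — column means:
  mean(X) = (7 + 4 + 6 + 4 + 7 + 3) / 6 = 31/6 = 5.1667
  mean(Y) = (5 + 4 + 2 + 2 + 3 + 7) / 6 = 23/6 = 3.8333
  mean(Z) = (4 + 6 + 8 + 2 + 2 + 1) / 6 = 23/6 = 3.8333

Step 2 — sample covariance S[i,j] = (1/(n-1)) · Σ_k (x_{k,i} - mean_i) · (x_{k,j} - mean_j), with n-1 = 5.
  S[X,X] = ((1.8333)·(1.8333) + (-1.1667)·(-1.1667) + (0.8333)·(0.8333) + (-1.1667)·(-1.1667) + (1.8333)·(1.8333) + (-2.1667)·(-2.1667)) / 5 = 14.8333/5 = 2.9667
  S[X,Y] = ((1.8333)·(1.1667) + (-1.1667)·(0.1667) + (0.8333)·(-1.8333) + (-1.1667)·(-1.8333) + (1.8333)·(-0.8333) + (-2.1667)·(3.1667)) / 5 = -5.8333/5 = -1.1667
  S[X,Z] = ((1.8333)·(0.1667) + (-1.1667)·(2.1667) + (0.8333)·(4.1667) + (-1.1667)·(-1.8333) + (1.8333)·(-1.8333) + (-2.1667)·(-2.8333)) / 5 = 6.1667/5 = 1.2333
  S[Y,Y] = ((1.1667)·(1.1667) + (0.1667)·(0.1667) + (-1.8333)·(-1.8333) + (-1.8333)·(-1.8333) + (-0.8333)·(-0.8333) + (3.1667)·(3.1667)) / 5 = 18.8333/5 = 3.7667
  S[Y,Z] = ((1.1667)·(0.1667) + (0.1667)·(2.1667) + (-1.8333)·(4.1667) + (-1.8333)·(-1.8333) + (-0.8333)·(-1.8333) + (3.1667)·(-2.8333)) / 5 = -11.1667/5 = -2.2333
  S[Z,Z] = ((0.1667)·(0.1667) + (2.1667)·(2.1667) + (4.1667)·(4.1667) + (-1.8333)·(-1.8333) + (-1.8333)·(-1.8333) + (-2.8333)·(-2.8333)) / 5 = 36.8333/5 = 7.3667

S is symmetric (S[j,i] = S[i,j]). Assembling:

S = [[2.9667, -1.1667, 1.2333],
 [-1.1667, 3.7667, -2.2333],
 [1.2333, -2.2333, 7.3667]]


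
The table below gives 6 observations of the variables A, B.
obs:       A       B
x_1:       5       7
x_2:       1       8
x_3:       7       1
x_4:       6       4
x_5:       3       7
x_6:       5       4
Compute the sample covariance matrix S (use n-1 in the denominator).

Step 1 — column means:
  mean(A) = (5 + 1 + 7 + 6 + 3 + 5) / 6 = 27/6 = 4.5
  mean(B) = (7 + 8 + 1 + 4 + 7 + 4) / 6 = 31/6 = 5.1667

Step 2 — sample covariance S[i,j] = (1/(n-1)) · Σ_k (x_{k,i} - mean_i) · (x_{k,j} - mean_j), with n-1 = 5.
  S[A,A] = ((0.5)·(0.5) + (-3.5)·(-3.5) + (2.5)·(2.5) + (1.5)·(1.5) + (-1.5)·(-1.5) + (0.5)·(0.5)) / 5 = 23.5/5 = 4.7
  S[A,B] = ((0.5)·(1.8333) + (-3.5)·(2.8333) + (2.5)·(-4.1667) + (1.5)·(-1.1667) + (-1.5)·(1.8333) + (0.5)·(-1.1667)) / 5 = -24.5/5 = -4.9
  S[B,B] = ((1.8333)·(1.8333) + (2.8333)·(2.8333) + (-4.1667)·(-4.1667) + (-1.1667)·(-1.1667) + (1.8333)·(1.8333) + (-1.1667)·(-1.1667)) / 5 = 34.8333/5 = 6.9667

S is symmetric (S[j,i] = S[i,j]). Assembling:

S = [[4.7, -4.9],
 [-4.9, 6.9667]]


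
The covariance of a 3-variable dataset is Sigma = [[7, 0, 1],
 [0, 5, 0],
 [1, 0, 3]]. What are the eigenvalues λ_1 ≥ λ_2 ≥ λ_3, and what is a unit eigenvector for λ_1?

Step 1 — characteristic polynomial p(λ) = det(λI - Sigma) = λ³ - tr·λ² + c_1·λ - det, where tr = trace, c_1 = sum of the principal 2×2 minors, det = det(Sigma):
  tr = 7 + 5 + 3 = 15,
  c_1 = (7·5 - (0)²) + (7·3 - (1)²) + (5·3 - (0)²) = 35 + 20 + 15 = 70,
  det = 7·(5·3 - (0)²) - (0)·((0)·3 - (0)·(1)) + (1)·((0)·(0) - 5·(1)) = 7·(15) - (0)·(0) + (1)·(-5) = 100.
  So p(λ) = λ³ - 15λ² + 70λ - 100.
Step 2 — look for an integer root (rational root theorem: any rational root is an integer divisor of 100). Testing λ = 5:
  p(5) = 125 - 375 + 350 - 100 = 0  ✓
  Dividing out (λ - 5): p(λ) = (λ - 5)(λ² - 10λ + 20).
Step 3 — remaining eigenvalues from the quadratic λ² - 10λ + 20 = 0:
  Δ = 10² - 4·20 = 100 - 80 = 20,  λ = (10 ± √20)/2 = (10 ± 4.4721)/2 ≈ 7.2361 or 2.7639.
  Sorted: λ_1 = 7.2361,  λ_2 = 5,  λ_3 = 2.7639  (check: sum = 15 = tr ✓).

Step 4 — unit eigenvector for λ_1 ≈ 7.2361: v spans the null space of (Sigma - λ_1 I), whose rows are
  r_1 = (-0.2361, 0, 1),  r_2 = (0, -2.2361, 0),  r_3 = (1, 0, -4.2361).
  v is orthogonal to every row, so take v ∝ r_1 × r_2 = ((0)·(0) - (1)·(-2.2361), (1)·(0) - (-0.2361)·(0), (-0.2361)·(-2.2361) - (0)·(0)) ≈ (2.2361, 0, 0.5279).
  Let u = (2.2361, 0, 0.5279).
  ||u|| = √((2.2361)² + (0)² + (0.5279)²) = √(5.2786) ≈ 2.2975,  v_1 = u/||u|| ≈ (0.9732, 0, 0.2298) (||v_1|| = 1).

λ_1 = 7.2361,  λ_2 = 5,  λ_3 = 2.7639;  v_1 ≈ (0.9732, 0, 0.2298)


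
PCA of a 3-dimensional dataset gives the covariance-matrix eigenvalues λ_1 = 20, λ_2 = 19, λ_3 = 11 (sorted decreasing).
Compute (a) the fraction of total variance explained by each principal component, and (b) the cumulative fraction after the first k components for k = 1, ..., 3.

Step 1 — total variance = trace(Sigma) = Σ λ_i = 20 + 19 + 11 = 50.

Step 2 — fraction explained by component i = λ_i / Σ λ:
  PC1: 20/50 = 0.4
  PC2: 19/50 = 0.38
  PC3: 11/50 = 0.22

Step 3 — cumulative fraction after k components = (λ_1 + ... + λ_k) / Σ λ:
  k = 1: 20/50 = 0.4
  k = 2: (20 + 19)/50 = 39/50 = 0.78
  k = 3: (20 + 19 + 11)/50 = 50/50 = 1

Summary (fraction, with percent):

explained: PC1 0.4 (40%), PC2 0.38 (38%), PC3 0.22 (22%);  cumulative: 0.4, 0.78, 1


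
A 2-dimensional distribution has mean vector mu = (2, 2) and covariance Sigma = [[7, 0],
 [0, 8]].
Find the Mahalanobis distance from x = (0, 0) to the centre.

Step 1 — centre the observation: (x - mu) = (-2, -2).

Step 2 — invert Sigma. det(Sigma) = 7·8 - (0)² = 56.
  Sigma^{-1} = (1/det) · [[d, -b], [-b, a]] = [[0.1429, 0],
 [0, 0.125]].

Step 3 — form the quadratic (x - mu)^T · Sigma^{-1} · (x - mu):
  Sigma^{-1} · (x - mu) = (-0.2857, -0.25).
  (x - mu)^T · [Sigma^{-1} · (x - mu)] = (-2)·(-0.2857) + (-2)·(-0.25) = 1.0714.

Step 4 — take square root: d = √(1.0714) ≈ 1.0351.

d(x, mu) = √(1.0714) ≈ 1.0351


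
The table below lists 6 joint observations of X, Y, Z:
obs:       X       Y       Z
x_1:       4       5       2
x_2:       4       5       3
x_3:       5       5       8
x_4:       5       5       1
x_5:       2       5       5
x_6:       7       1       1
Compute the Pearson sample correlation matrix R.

Step 1 — column means:
  mean(X) = (4 + 4 + 5 + 5 + 2 + 7) / 6 = 27/6 = 4.5
  mean(Y) = (5 + 5 + 5 + 5 + 5 + 1) / 6 = 26/6 = 4.3333
  mean(Z) = (2 + 3 + 8 + 1 + 5 + 1) / 6 = 20/6 = 3.3333

Step 2 — sample variances and covariances s[i,j] = (1/(n-1)) · Σ_k (x_{k,i} - mean_i) · (x_{k,j} - mean_j), with n-1 = 5:
  s[X,X] = ((-0.5)·(-0.5) + (-0.5)·(-0.5) + (0.5)·(0.5) + (0.5)·(0.5) + (-2.5)·(-2.5) + (2.5)·(2.5)) / 5 = 13.5/5 = 2.7
  s[X,Y] = ((-0.5)·(0.6667) + (-0.5)·(0.6667) + (0.5)·(0.6667) + (0.5)·(0.6667) + (-2.5)·(0.6667) + (2.5)·(-3.3333)) / 5 = -10/5 = -2
  s[X,Z] = ((-0.5)·(-1.3333) + (-0.5)·(-0.3333) + (0.5)·(4.6667) + (0.5)·(-2.3333) + (-2.5)·(1.6667) + (2.5)·(-2.3333)) / 5 = -8/5 = -1.6
  s[Y,Y] = ((0.6667)·(0.6667) + (0.6667)·(0.6667) + (0.6667)·(0.6667) + (0.6667)·(0.6667) + (0.6667)·(0.6667) + (-3.3333)·(-3.3333)) / 5 = 13.3333/5 = 2.6667
  s[Y,Z] = ((0.6667)·(-1.3333) + (0.6667)·(-0.3333) + (0.6667)·(4.6667) + (0.6667)·(-2.3333) + (0.6667)·(1.6667) + (-3.3333)·(-2.3333)) / 5 = 9.3333/5 = 1.8667
  s[Z,Z] = ((-1.3333)·(-1.3333) + (-0.3333)·(-0.3333) + (4.6667)·(4.6667) + (-2.3333)·(-2.3333) + (1.6667)·(1.6667) + (-2.3333)·(-2.3333)) / 5 = 37.3333/5 = 7.4667
  Sample standard deviations s_i = √(s[i,i]):
  s(X) = √(2.7) = 1.6432
  s(Y) = √(2.6667) = 1.633
  s(Z) = √(7.4667) = 2.7325

Step 3 — r_{ij} = s_{ij} / (s_i · s_j):
  r[X,X] = 1 (diagonal).
  r[X,Y] = -2 / (1.6432 · 1.633) = -2 / 2.6833 = -0.7454
  r[X,Z] = -1.6 / (1.6432 · 2.7325) = -1.6 / 4.49 = -0.3563
  r[Y,Y] = 1 (diagonal).
  r[Y,Z] = 1.8667 / (1.633 · 2.7325) = 1.8667 / 4.4622 = 0.4183
  r[Z,Z] = 1 (diagonal).

R is symmetric with unit diagonal. Assembling:

R = [[1, -0.7454, -0.3563],
 [-0.7454, 1, 0.4183],
 [-0.3563, 0.4183, 1]]


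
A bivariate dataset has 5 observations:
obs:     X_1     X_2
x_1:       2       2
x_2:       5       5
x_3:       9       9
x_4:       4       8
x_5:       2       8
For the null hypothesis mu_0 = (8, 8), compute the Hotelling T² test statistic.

Step 1 — sample mean vector:
  mean(X_1) = (2 + 5 + 9 + 4 + 2) / 5 = 22/5 = 4.4
  mean(X_2) = (2 + 5 + 9 + 8 + 8) / 5 = 32/5 = 6.4
  x̄ = (4.4, 6.4),  deviation x̄ - mu_0 = (4.4, 6.4) - (8, 8) = (-3.6, -1.6).

Step 2 — sample covariance matrix, S[i,j] = (1/(n-1)) · Σ_k (x_{k,i} - mean_i) · (x_{k,j} - mean_j), divisor n-1 = 4:
  S[X_1,X_1] = ((-2.4)·(-2.4) + (0.6)·(0.6) + (4.6)·(4.6) + (-0.4)·(-0.4) + (-2.4)·(-2.4)) / 4 = 33.2/4 = 8.3
  S[X_1,X_2] = ((-2.4)·(-4.4) + (0.6)·(-1.4) + (4.6)·(2.6) + (-0.4)·(1.6) + (-2.4)·(1.6)) / 4 = 17.2/4 = 4.3
  S[X_2,X_2] = ((-4.4)·(-4.4) + (-1.4)·(-1.4) + (2.6)·(2.6) + (1.6)·(1.6) + (1.6)·(1.6)) / 4 = 33.2/4 = 8.3
  S = [[8.3, 4.3],
 [4.3, 8.3]].

Step 3 — invert S. det(S) = 8.3·8.3 - (4.3)² = 50.4.
  S^{-1} = (1/det) · [[d, -b], [-b, a]] = [[0.1647, -0.0853],
 [-0.0853, 0.1647]].

Step 4 — quadratic form (x̄ - mu_0)^T · S^{-1} · (x̄ - mu_0):
  S^{-1} · (x̄ - mu_0) = (-0.4563, 0.0437),
  (x̄ - mu_0)^T · [...] = (-3.6)·(-0.4563) + (-1.6)·(0.0437) = 1.573.

Step 5 — scale by n: T² = 5 · 1.573 = 7.8651.

T² ≈ 7.8651


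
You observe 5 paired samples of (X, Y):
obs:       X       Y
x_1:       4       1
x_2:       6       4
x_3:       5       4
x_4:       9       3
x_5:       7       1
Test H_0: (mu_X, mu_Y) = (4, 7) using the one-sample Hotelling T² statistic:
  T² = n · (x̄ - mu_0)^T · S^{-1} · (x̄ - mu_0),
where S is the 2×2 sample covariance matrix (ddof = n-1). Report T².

Step 1 — sample mean vector:
  mean(X) = (4 + 6 + 5 + 9 + 7) / 5 = 31/5 = 6.2
  mean(Y) = (1 + 4 + 4 + 3 + 1) / 5 = 13/5 = 2.6
  x̄ = (6.2, 2.6),  deviation x̄ - mu_0 = (6.2, 2.6) - (4, 7) = (2.2, -4.4).

Step 2 — sample covariance matrix, S[i,j] = (1/(n-1)) · Σ_k (x_{k,i} - mean_i) · (x_{k,j} - mean_j), divisor n-1 = 4:
  S[X,X] = ((-2.2)·(-2.2) + (-0.2)·(-0.2) + (-1.2)·(-1.2) + (2.8)·(2.8) + (0.8)·(0.8)) / 4 = 14.8/4 = 3.7
  S[X,Y] = ((-2.2)·(-1.6) + (-0.2)·(1.4) + (-1.2)·(1.4) + (2.8)·(0.4) + (0.8)·(-1.6)) / 4 = 1.4/4 = 0.35
  S[Y,Y] = ((-1.6)·(-1.6) + (1.4)·(1.4) + (1.4)·(1.4) + (0.4)·(0.4) + (-1.6)·(-1.6)) / 4 = 9.2/4 = 2.3
  S = [[3.7, 0.35],
 [0.35, 2.3]].

Step 3 — invert S. det(S) = 3.7·2.3 - (0.35)² = 8.3875.
  S^{-1} = (1/det) · [[d, -b], [-b, a]] = [[0.2742, -0.0417],
 [-0.0417, 0.4411]].

Step 4 — quadratic form (x̄ - mu_0)^T · S^{-1} · (x̄ - mu_0):
  S^{-1} · (x̄ - mu_0) = (0.7869, -2.0328),
  (x̄ - mu_0)^T · [...] = (2.2)·(0.7869) + (-4.4)·(-2.0328) = 10.6754.

Step 5 — scale by n: T² = 5 · 10.6754 = 53.377.

T² ≈ 53.377


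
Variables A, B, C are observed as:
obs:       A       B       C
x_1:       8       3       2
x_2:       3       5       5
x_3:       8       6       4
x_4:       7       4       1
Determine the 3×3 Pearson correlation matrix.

Step 1 — column means:
  mean(A) = (8 + 3 + 8 + 7) / 4 = 26/4 = 6.5
  mean(B) = (3 + 5 + 6 + 4) / 4 = 18/4 = 4.5
  mean(C) = (2 + 5 + 4 + 1) / 4 = 12/4 = 3

Step 2 — sample variances and covariances s[i,j] = (1/(n-1)) · Σ_k (x_{k,i} - mean_i) · (x_{k,j} - mean_j), with n-1 = 3:
  s[A,A] = ((1.5)·(1.5) + (-3.5)·(-3.5) + (1.5)·(1.5) + (0.5)·(0.5)) / 3 = 17/3 = 5.6667
  s[A,B] = ((1.5)·(-1.5) + (-3.5)·(0.5) + (1.5)·(1.5) + (0.5)·(-0.5)) / 3 = -2/3 = -0.6667
  s[A,C] = ((1.5)·(-1) + (-3.5)·(2) + (1.5)·(1) + (0.5)·(-2)) / 3 = -8/3 = -2.6667
  s[B,B] = ((-1.5)·(-1.5) + (0.5)·(0.5) + (1.5)·(1.5) + (-0.5)·(-0.5)) / 3 = 5/3 = 1.6667
  s[B,C] = ((-1.5)·(-1) + (0.5)·(2) + (1.5)·(1) + (-0.5)·(-2)) / 3 = 5/3 = 1.6667
  s[C,C] = ((-1)·(-1) + (2)·(2) + (1)·(1) + (-2)·(-2)) / 3 = 10/3 = 3.3333
  Sample standard deviations s_i = √(s[i,i]):
  s(A) = √(5.6667) = 2.3805
  s(B) = √(1.6667) = 1.291
  s(C) = √(3.3333) = 1.8257

Step 3 — r_{ij} = s_{ij} / (s_i · s_j):
  r[A,A] = 1 (diagonal).
  r[A,B] = -0.6667 / (2.3805 · 1.291) = -0.6667 / 3.0732 = -0.2169
  r[A,C] = -2.6667 / (2.3805 · 1.8257) = -2.6667 / 4.3461 = -0.6136
  r[B,B] = 1 (diagonal).
  r[B,C] = 1.6667 / (1.291 · 1.8257) = 1.6667 / 2.357 = 0.7071
  r[C,C] = 1 (diagonal).

R is symmetric with unit diagonal. Assembling:

R = [[1, -0.2169, -0.6136],
 [-0.2169, 1, 0.7071],
 [-0.6136, 0.7071, 1]]


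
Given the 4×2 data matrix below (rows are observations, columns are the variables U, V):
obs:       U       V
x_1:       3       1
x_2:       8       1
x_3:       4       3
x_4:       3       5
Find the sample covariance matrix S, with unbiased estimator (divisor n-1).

Step 1 — column means:
  mean(U) = (3 + 8 + 4 + 3) / 4 = 18/4 = 4.5
  mean(V) = (1 + 1 + 3 + 5) / 4 = 10/4 = 2.5

Step 2 — sample covariance S[i,j] = (1/(n-1)) · Σ_k (x_{k,i} - mean_i) · (x_{k,j} - mean_j), with n-1 = 3.
  S[U,U] = ((-1.5)·(-1.5) + (3.5)·(3.5) + (-0.5)·(-0.5) + (-1.5)·(-1.5)) / 3 = 17/3 = 5.6667
  S[U,V] = ((-1.5)·(-1.5) + (3.5)·(-1.5) + (-0.5)·(0.5) + (-1.5)·(2.5)) / 3 = -7/3 = -2.3333
  S[V,V] = ((-1.5)·(-1.5) + (-1.5)·(-1.5) + (0.5)·(0.5) + (2.5)·(2.5)) / 3 = 11/3 = 3.6667

S is symmetric (S[j,i] = S[i,j]). Assembling:

S = [[5.6667, -2.3333],
 [-2.3333, 3.6667]]


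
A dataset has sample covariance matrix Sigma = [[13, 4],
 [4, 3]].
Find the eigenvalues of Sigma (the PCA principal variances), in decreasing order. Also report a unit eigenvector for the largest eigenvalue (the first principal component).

Step 1 — characteristic polynomial of 2×2 Sigma:
  det(Sigma - λI) = λ² - trace · λ + det = 0.
  trace = 13 + 3 = 16, det = 13·3 - (4)² = 23.
Step 2 — discriminant:
  Δ = trace² - 4·det = 256 - 92 = 164.
Step 3 — eigenvalues:
  λ = (trace ± √Δ)/2 = (16 ± 12.8062)/2,
  λ_1 = 14.4031,  λ_2 = 1.5969.

Step 4 — unit eigenvector for λ_1: solve (Sigma - λ_1 I)v = 0. First row:
  (13 - 14.4031)·v_x + (4)·v_y = 0, i.e. (-1.4031)·v_x + (4)·v_y = 0,
  so v ∝ (b, λ_1 - a) = (4, 1.4031) = u.
  ||u|| = √((4)² + (1.4031)²) = √(17.9688) ≈ 4.239,
  v_1 = u/||u|| ≈ (0.9436, 0.331) (||v_1|| = 1).

λ_1 = 14.4031,  λ_2 = 1.5969;  v_1 ≈ (0.9436, 0.331)


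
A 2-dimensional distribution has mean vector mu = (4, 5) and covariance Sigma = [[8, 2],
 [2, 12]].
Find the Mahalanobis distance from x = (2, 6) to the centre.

Step 1 — centre the observation: (x - mu) = (-2, 1).

Step 2 — invert Sigma. det(Sigma) = 8·12 - (2)² = 92.
  Sigma^{-1} = (1/det) · [[d, -b], [-b, a]] = [[0.1304, -0.0217],
 [-0.0217, 0.087]].

Step 3 — form the quadratic (x - mu)^T · Sigma^{-1} · (x - mu):
  Sigma^{-1} · (x - mu) = (-0.2826, 0.1304).
  (x - mu)^T · [Sigma^{-1} · (x - mu)] = (-2)·(-0.2826) + (1)·(0.1304) = 0.6957.

Step 4 — take square root: d = √(0.6957) ≈ 0.8341.

d(x, mu) = √(0.6957) ≈ 0.8341


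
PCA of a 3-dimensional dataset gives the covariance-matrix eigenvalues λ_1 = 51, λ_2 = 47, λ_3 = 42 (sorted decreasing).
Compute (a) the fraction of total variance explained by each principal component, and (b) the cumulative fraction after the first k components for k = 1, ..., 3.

Step 1 — total variance = trace(Sigma) = Σ λ_i = 51 + 47 + 42 = 140.

Step 2 — fraction explained by component i = λ_i / Σ λ:
  PC1: 51/140 = 0.3643
  PC2: 47/140 = 0.3357
  PC3: 42/140 = 0.3

Step 3 — cumulative fraction after k components = (λ_1 + ... + λ_k) / Σ λ:
  k = 1: 51/140 = 0.3643
  k = 2: (51 + 47)/140 = 98/140 = 0.7
  k = 3: (51 + 47 + 42)/140 = 140/140 = 1

Summary (fraction, with percent):

explained: PC1 0.3643 (36.43%), PC2 0.3357 (33.57%), PC3 0.3 (30%);  cumulative: 0.3643, 0.7, 1


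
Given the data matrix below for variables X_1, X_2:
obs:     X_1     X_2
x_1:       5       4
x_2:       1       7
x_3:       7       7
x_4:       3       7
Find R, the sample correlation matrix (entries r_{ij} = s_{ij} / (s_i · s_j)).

Step 1 — column means:
  mean(X_1) = (5 + 1 + 7 + 3) / 4 = 16/4 = 4
  mean(X_2) = (4 + 7 + 7 + 7) / 4 = 25/4 = 6.25

Step 2 — sample variances and covariances s[i,j] = (1/(n-1)) · Σ_k (x_{k,i} - mean_i) · (x_{k,j} - mean_j), with n-1 = 3:
  s[X_1,X_1] = ((1)·(1) + (-3)·(-3) + (3)·(3) + (-1)·(-1)) / 3 = 20/3 = 6.6667
  s[X_1,X_2] = ((1)·(-2.25) + (-3)·(0.75) + (3)·(0.75) + (-1)·(0.75)) / 3 = -3/3 = -1
  s[X_2,X_2] = ((-2.25)·(-2.25) + (0.75)·(0.75) + (0.75)·(0.75) + (0.75)·(0.75)) / 3 = 6.75/3 = 2.25
  Sample standard deviations s_i = √(s[i,i]):
  s(X_1) = √(6.6667) = 2.582
  s(X_2) = √(2.25) = 1.5

Step 3 — r_{ij} = s_{ij} / (s_i · s_j):
  r[X_1,X_1] = 1 (diagonal).
  r[X_1,X_2] = -1 / (2.582 · 1.5) = -1 / 3.873 = -0.2582
  r[X_2,X_2] = 1 (diagonal).

R is symmetric with unit diagonal. Assembling:

R = [[1, -0.2582],
 [-0.2582, 1]]


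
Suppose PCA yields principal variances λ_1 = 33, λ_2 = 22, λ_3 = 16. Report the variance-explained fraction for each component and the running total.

Step 1 — total variance = trace(Sigma) = Σ λ_i = 33 + 22 + 16 = 71.

Step 2 — fraction explained by component i = λ_i / Σ λ:
  PC1: 33/71 = 0.4648
  PC2: 22/71 = 0.3099
  PC3: 16/71 = 0.2254

Step 3 — cumulative fraction after k components = (λ_1 + ... + λ_k) / Σ λ:
  k = 1: 33/71 = 0.4648
  k = 2: (33 + 22)/71 = 55/71 = 0.7746
  k = 3: (33 + 22 + 16)/71 = 71/71 = 1

Summary (fraction, with percent):

explained: PC1 0.4648 (46.48%), PC2 0.3099 (30.99%), PC3 0.2254 (22.54%);  cumulative: 0.4648, 0.7746, 1


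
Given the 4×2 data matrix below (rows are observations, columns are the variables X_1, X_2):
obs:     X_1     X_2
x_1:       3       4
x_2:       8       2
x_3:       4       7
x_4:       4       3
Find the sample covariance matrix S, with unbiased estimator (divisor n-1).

Step 1 — column means:
  mean(X_1) = (3 + 8 + 4 + 4) / 4 = 19/4 = 4.75
  mean(X_2) = (4 + 2 + 7 + 3) / 4 = 16/4 = 4

Step 2 — sample covariance S[i,j] = (1/(n-1)) · Σ_k (x_{k,i} - mean_i) · (x_{k,j} - mean_j), with n-1 = 3.
  S[X_1,X_1] = ((-1.75)·(-1.75) + (3.25)·(3.25) + (-0.75)·(-0.75) + (-0.75)·(-0.75)) / 3 = 14.75/3 = 4.9167
  S[X_1,X_2] = ((-1.75)·(0) + (3.25)·(-2) + (-0.75)·(3) + (-0.75)·(-1)) / 3 = -8/3 = -2.6667
  S[X_2,X_2] = ((0)·(0) + (-2)·(-2) + (3)·(3) + (-1)·(-1)) / 3 = 14/3 = 4.6667

S is symmetric (S[j,i] = S[i,j]). Assembling:

S = [[4.9167, -2.6667],
 [-2.6667, 4.6667]]


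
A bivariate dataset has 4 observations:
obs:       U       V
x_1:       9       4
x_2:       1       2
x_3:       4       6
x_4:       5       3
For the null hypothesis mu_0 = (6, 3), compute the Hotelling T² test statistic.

Step 1 — sample mean vector:
  mean(U) = (9 + 1 + 4 + 5) / 4 = 19/4 = 4.75
  mean(V) = (4 + 2 + 6 + 3) / 4 = 15/4 = 3.75
  x̄ = (4.75, 3.75),  deviation x̄ - mu_0 = (4.75, 3.75) - (6, 3) = (-1.25, 0.75).

Step 2 — sample covariance matrix, S[i,j] = (1/(n-1)) · Σ_k (x_{k,i} - mean_i) · (x_{k,j} - mean_j), divisor n-1 = 3:
  S[U,U] = ((4.25)·(4.25) + (-3.75)·(-3.75) + (-0.75)·(-0.75) + (0.25)·(0.25)) / 3 = 32.75/3 = 10.9167
  S[U,V] = ((4.25)·(0.25) + (-3.75)·(-1.75) + (-0.75)·(2.25) + (0.25)·(-0.75)) / 3 = 5.75/3 = 1.9167
  S[V,V] = ((0.25)·(0.25) + (-1.75)·(-1.75) + (2.25)·(2.25) + (-0.75)·(-0.75)) / 3 = 8.75/3 = 2.9167
  S = [[10.9167, 1.9167],
 [1.9167, 2.9167]].

Step 3 — invert S. det(S) = 10.9167·2.9167 - (1.9167)² = 28.1667.
  S^{-1} = (1/det) · [[d, -b], [-b, a]] = [[0.1036, -0.068],
 [-0.068, 0.3876]].

Step 4 — quadratic form (x̄ - mu_0)^T · S^{-1} · (x̄ - mu_0):
  S^{-1} · (x̄ - mu_0) = (-0.1805, 0.3757),
  (x̄ - mu_0)^T · [...] = (-1.25)·(-0.1805) + (0.75)·(0.3757) = 0.5074.

Step 5 — scale by n: T² = 4 · 0.5074 = 2.0296.

T² ≈ 2.0296


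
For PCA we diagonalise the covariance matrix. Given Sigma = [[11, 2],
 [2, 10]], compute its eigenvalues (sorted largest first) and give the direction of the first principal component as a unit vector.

Step 1 — characteristic polynomial of 2×2 Sigma:
  det(Sigma - λI) = λ² - trace · λ + det = 0.
  trace = 11 + 10 = 21, det = 11·10 - (2)² = 106.
Step 2 — discriminant:
  Δ = trace² - 4·det = 441 - 424 = 17.
Step 3 — eigenvalues:
  λ = (trace ± √Δ)/2 = (21 ± 4.1231)/2,
  λ_1 = 12.5616,  λ_2 = 8.4384.

Step 4 — unit eigenvector for λ_1: solve (Sigma - λ_1 I)v = 0. First row:
  (11 - 12.5616)·v_x + (2)·v_y = 0, i.e. (-1.5616)·v_x + (2)·v_y = 0,
  so v ∝ (b, λ_1 - a) = (2, 1.5616) = u.
  ||u|| = √((2)² + (1.5616)²) = √(6.4384) ≈ 2.5374,
  v_1 = u/||u|| ≈ (0.7882, 0.6154) (||v_1|| = 1).

λ_1 = 12.5616,  λ_2 = 8.4384;  v_1 ≈ (0.7882, 0.6154)


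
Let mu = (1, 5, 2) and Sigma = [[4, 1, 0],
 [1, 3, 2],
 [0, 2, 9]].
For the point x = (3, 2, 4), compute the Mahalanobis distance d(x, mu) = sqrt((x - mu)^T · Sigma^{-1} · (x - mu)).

Step 1 — centre the observation: (x - mu) = (2, -3, 2).

Step 2 — invert Sigma (cofactor / det for 3×3, or solve directly):
  Sigma^{-1} = [[0.2771, -0.1084, 0.0241],
 [-0.1084, 0.4337, -0.0964],
 [0.0241, -0.0964, 0.1325]].

Step 3 — form the quadratic (x - mu)^T · Sigma^{-1} · (x - mu):
  Sigma^{-1} · (x - mu) = (0.9277, -1.7108, 0.6024).
  (x - mu)^T · [Sigma^{-1} · (x - mu)] = (2)·(0.9277) + (-3)·(-1.7108) + (2)·(0.6024) = 8.1928.

Step 4 — take square root: d = √(8.1928) ≈ 2.8623.

d(x, mu) = √(8.1928) ≈ 2.8623


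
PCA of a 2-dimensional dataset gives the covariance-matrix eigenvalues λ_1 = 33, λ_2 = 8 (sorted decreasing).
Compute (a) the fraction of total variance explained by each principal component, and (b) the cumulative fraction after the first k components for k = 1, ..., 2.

Step 1 — total variance = trace(Sigma) = Σ λ_i = 33 + 8 = 41.

Step 2 — fraction explained by component i = λ_i / Σ λ:
  PC1: 33/41 = 0.8049
  PC2: 8/41 = 0.1951

Step 3 — cumulative fraction after k components = (λ_1 + ... + λ_k) / Σ λ:
  k = 1: 33/41 = 0.8049
  k = 2: (33 + 8)/41 = 41/41 = 1

Summary (fraction, with percent):

explained: PC1 0.8049 (80.49%), PC2 0.1951 (19.51%);  cumulative: 0.8049, 1


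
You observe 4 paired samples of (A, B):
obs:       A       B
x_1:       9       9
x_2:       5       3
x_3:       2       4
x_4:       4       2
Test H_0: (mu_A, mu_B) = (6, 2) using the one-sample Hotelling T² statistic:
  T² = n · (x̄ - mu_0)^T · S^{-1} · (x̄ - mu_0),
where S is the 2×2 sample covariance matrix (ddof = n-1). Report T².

Step 1 — sample mean vector:
  mean(A) = (9 + 5 + 2 + 4) / 4 = 20/4 = 5
  mean(B) = (9 + 3 + 4 + 2) / 4 = 18/4 = 4.5
  x̄ = (5, 4.5),  deviation x̄ - mu_0 = (5, 4.5) - (6, 2) = (-1, 2.5).

Step 2 — sample covariance matrix, S[i,j] = (1/(n-1)) · Σ_k (x_{k,i} - mean_i) · (x_{k,j} - mean_j), divisor n-1 = 3:
  S[A,A] = ((4)·(4) + (0)·(0) + (-3)·(-3) + (-1)·(-1)) / 3 = 26/3 = 8.6667
  S[A,B] = ((4)·(4.5) + (0)·(-1.5) + (-3)·(-0.5) + (-1)·(-2.5)) / 3 = 22/3 = 7.3333
  S[B,B] = ((4.5)·(4.5) + (-1.5)·(-1.5) + (-0.5)·(-0.5) + (-2.5)·(-2.5)) / 3 = 29/3 = 9.6667
  S = [[8.6667, 7.3333],
 [7.3333, 9.6667]].

Step 3 — invert S. det(S) = 8.6667·9.6667 - (7.3333)² = 30.
  S^{-1} = (1/det) · [[d, -b], [-b, a]] = [[0.3222, -0.2444],
 [-0.2444, 0.2889]].

Step 4 — quadratic form (x̄ - mu_0)^T · S^{-1} · (x̄ - mu_0):
  S^{-1} · (x̄ - mu_0) = (-0.9333, 0.9667),
  (x̄ - mu_0)^T · [...] = (-1)·(-0.9333) + (2.5)·(0.9667) = 3.35.

Step 5 — scale by n: T² = 4 · 3.35 = 13.4.

T² ≈ 13.4


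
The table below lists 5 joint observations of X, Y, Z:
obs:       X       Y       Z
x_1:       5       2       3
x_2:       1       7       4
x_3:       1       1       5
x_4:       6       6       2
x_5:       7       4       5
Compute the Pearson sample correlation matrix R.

Step 1 — column means:
  mean(X) = (5 + 1 + 1 + 6 + 7) / 5 = 20/5 = 4
  mean(Y) = (2 + 7 + 1 + 6 + 4) / 5 = 20/5 = 4
  mean(Z) = (3 + 4 + 5 + 2 + 5) / 5 = 19/5 = 3.8

Step 2 — sample variances and covariances s[i,j] = (1/(n-1)) · Σ_k (x_{k,i} - mean_i) · (x_{k,j} - mean_j), with n-1 = 4:
  s[X,X] = ((1)·(1) + (-3)·(-3) + (-3)·(-3) + (2)·(2) + (3)·(3)) / 4 = 32/4 = 8
  s[X,Y] = ((1)·(-2) + (-3)·(3) + (-3)·(-3) + (2)·(2) + (3)·(0)) / 4 = 2/4 = 0.5
  s[X,Z] = ((1)·(-0.8) + (-3)·(0.2) + (-3)·(1.2) + (2)·(-1.8) + (3)·(1.2)) / 4 = -5/4 = -1.25
  s[Y,Y] = ((-2)·(-2) + (3)·(3) + (-3)·(-3) + (2)·(2) + (0)·(0)) / 4 = 26/4 = 6.5
  s[Y,Z] = ((-2)·(-0.8) + (3)·(0.2) + (-3)·(1.2) + (2)·(-1.8) + (0)·(1.2)) / 4 = -5/4 = -1.25
  s[Z,Z] = ((-0.8)·(-0.8) + (0.2)·(0.2) + (1.2)·(1.2) + (-1.8)·(-1.8) + (1.2)·(1.2)) / 4 = 6.8/4 = 1.7
  Sample standard deviations s_i = √(s[i,i]):
  s(X) = √(8) = 2.8284
  s(Y) = √(6.5) = 2.5495
  s(Z) = √(1.7) = 1.3038

Step 3 — r_{ij} = s_{ij} / (s_i · s_j):
  r[X,X] = 1 (diagonal).
  r[X,Y] = 0.5 / (2.8284 · 2.5495) = 0.5 / 7.2111 = 0.0693
  r[X,Z] = -1.25 / (2.8284 · 1.3038) = -1.25 / 3.6878 = -0.339
  r[Y,Y] = 1 (diagonal).
  r[Y,Z] = -1.25 / (2.5495 · 1.3038) = -1.25 / 3.3242 = -0.376
  r[Z,Z] = 1 (diagonal).

R is symmetric with unit diagonal. Assembling:

R = [[1, 0.0693, -0.339],
 [0.0693, 1, -0.376],
 [-0.339, -0.376, 1]]


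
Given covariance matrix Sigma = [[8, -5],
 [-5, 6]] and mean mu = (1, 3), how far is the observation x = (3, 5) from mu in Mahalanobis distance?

Step 1 — centre the observation: (x - mu) = (2, 2).

Step 2 — invert Sigma. det(Sigma) = 8·6 - (-5)² = 23.
  Sigma^{-1} = (1/det) · [[d, -b], [-b, a]] = [[0.2609, 0.2174],
 [0.2174, 0.3478]].

Step 3 — form the quadratic (x - mu)^T · Sigma^{-1} · (x - mu):
  Sigma^{-1} · (x - mu) = (0.9565, 1.1304).
  (x - mu)^T · [Sigma^{-1} · (x - mu)] = (2)·(0.9565) + (2)·(1.1304) = 4.1739.

Step 4 — take square root: d = √(4.1739) ≈ 2.043.

d(x, mu) = √(4.1739) ≈ 2.043


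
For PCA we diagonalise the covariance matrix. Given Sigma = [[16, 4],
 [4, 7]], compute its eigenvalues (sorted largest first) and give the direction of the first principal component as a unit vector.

Step 1 — characteristic polynomial of 2×2 Sigma:
  det(Sigma - λI) = λ² - trace · λ + det = 0.
  trace = 16 + 7 = 23, det = 16·7 - (4)² = 96.
Step 2 — discriminant:
  Δ = trace² - 4·det = 529 - 384 = 145.
Step 3 — eigenvalues:
  λ = (trace ± √Δ)/2 = (23 ± 12.0416)/2,
  λ_1 = 17.5208,  λ_2 = 5.4792.

Step 4 — unit eigenvector for λ_1: solve (Sigma - λ_1 I)v = 0. First row:
  (16 - 17.5208)·v_x + (4)·v_y = 0, i.e. (-1.5208)·v_x + (4)·v_y = 0,
  so v ∝ (b, λ_1 - a) = (4, 1.5208) = u.
  ||u|| = √((4)² + (1.5208)²) = √(18.3128) ≈ 4.2793,
  v_1 = u/||u|| ≈ (0.9347, 0.3554) (||v_1|| = 1).

λ_1 = 17.5208,  λ_2 = 5.4792;  v_1 ≈ (0.9347, 0.3554)


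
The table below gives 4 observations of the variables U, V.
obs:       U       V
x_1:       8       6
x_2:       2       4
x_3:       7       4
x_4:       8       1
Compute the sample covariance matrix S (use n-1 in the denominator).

Step 1 — column means:
  mean(U) = (8 + 2 + 7 + 8) / 4 = 25/4 = 6.25
  mean(V) = (6 + 4 + 4 + 1) / 4 = 15/4 = 3.75

Step 2 — sample covariance S[i,j] = (1/(n-1)) · Σ_k (x_{k,i} - mean_i) · (x_{k,j} - mean_j), with n-1 = 3.
  S[U,U] = ((1.75)·(1.75) + (-4.25)·(-4.25) + (0.75)·(0.75) + (1.75)·(1.75)) / 3 = 24.75/3 = 8.25
  S[U,V] = ((1.75)·(2.25) + (-4.25)·(0.25) + (0.75)·(0.25) + (1.75)·(-2.75)) / 3 = -1.75/3 = -0.5833
  S[V,V] = ((2.25)·(2.25) + (0.25)·(0.25) + (0.25)·(0.25) + (-2.75)·(-2.75)) / 3 = 12.75/3 = 4.25

S is symmetric (S[j,i] = S[i,j]). Assembling:

S = [[8.25, -0.5833],
 [-0.5833, 4.25]]


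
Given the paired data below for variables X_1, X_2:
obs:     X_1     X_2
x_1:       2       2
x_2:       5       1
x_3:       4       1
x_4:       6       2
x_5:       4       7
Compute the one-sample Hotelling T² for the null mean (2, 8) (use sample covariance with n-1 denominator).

Step 1 — sample mean vector:
  mean(X_1) = (2 + 5 + 4 + 6 + 4) / 5 = 21/5 = 4.2
  mean(X_2) = (2 + 1 + 1 + 2 + 7) / 5 = 13/5 = 2.6
  x̄ = (4.2, 2.6),  deviation x̄ - mu_0 = (4.2, 2.6) - (2, 8) = (2.2, -5.4).

Step 2 — sample covariance matrix, S[i,j] = (1/(n-1)) · Σ_k (x_{k,i} - mean_i) · (x_{k,j} - mean_j), divisor n-1 = 4:
  S[X_1,X_1] = ((-2.2)·(-2.2) + (0.8)·(0.8) + (-0.2)·(-0.2) + (1.8)·(1.8) + (-0.2)·(-0.2)) / 4 = 8.8/4 = 2.2
  S[X_1,X_2] = ((-2.2)·(-0.6) + (0.8)·(-1.6) + (-0.2)·(-1.6) + (1.8)·(-0.6) + (-0.2)·(4.4)) / 4 = -1.6/4 = -0.4
  S[X_2,X_2] = ((-0.6)·(-0.6) + (-1.6)·(-1.6) + (-1.6)·(-1.6) + (-0.6)·(-0.6) + (4.4)·(4.4)) / 4 = 25.2/4 = 6.3
  S = [[2.2, -0.4],
 [-0.4, 6.3]].

Step 3 — invert S. det(S) = 2.2·6.3 - (-0.4)² = 13.7.
  S^{-1} = (1/det) · [[d, -b], [-b, a]] = [[0.4599, 0.0292],
 [0.0292, 0.1606]].

Step 4 — quadratic form (x̄ - mu_0)^T · S^{-1} · (x̄ - mu_0):
  S^{-1} · (x̄ - mu_0) = (0.854, -0.8029),
  (x̄ - mu_0)^T · [...] = (2.2)·(0.854) + (-5.4)·(-0.8029) = 6.2146.

Step 5 — scale by n: T² = 5 · 6.2146 = 31.073.

T² ≈ 31.073
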